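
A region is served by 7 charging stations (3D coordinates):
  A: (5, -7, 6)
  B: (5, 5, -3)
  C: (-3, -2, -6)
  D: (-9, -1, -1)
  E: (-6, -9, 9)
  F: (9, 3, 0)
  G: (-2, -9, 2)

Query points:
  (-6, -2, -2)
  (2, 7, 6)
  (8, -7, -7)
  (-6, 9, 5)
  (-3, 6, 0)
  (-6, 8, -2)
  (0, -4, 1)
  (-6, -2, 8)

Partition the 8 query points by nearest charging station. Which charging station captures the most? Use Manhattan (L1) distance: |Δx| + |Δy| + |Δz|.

D

(-6, -2, -2) — d to each: A:24, B:19, C:7, D:5, E:18, F:22, G:15 → nearest is D
(2, 7, 6) — d to each: A:17, B:14, C:26, D:26, E:27, F:17, G:24 → nearest is B
(8, -7, -7) — d to each: A:16, B:19, C:17, D:29, E:32, F:18, G:21 → nearest is A
(-6, 9, 5) — d to each: A:28, B:23, C:25, D:19, E:22, F:26, G:25 → nearest is D
(-3, 6, 0) — d to each: A:27, B:12, C:14, D:14, E:27, F:15, G:18 → nearest is B
(-6, 8, -2) — d to each: A:34, B:15, C:17, D:13, E:28, F:22, G:25 → nearest is D
(0, -4, 1) — d to each: A:13, B:18, C:12, D:14, E:19, F:17, G:8 → nearest is G
(-6, -2, 8) — d to each: A:18, B:29, C:17, D:13, E:8, F:28, G:17 → nearest is E
Tally — A:1, B:2, D:3, E:1, G:1. D captures the most (3).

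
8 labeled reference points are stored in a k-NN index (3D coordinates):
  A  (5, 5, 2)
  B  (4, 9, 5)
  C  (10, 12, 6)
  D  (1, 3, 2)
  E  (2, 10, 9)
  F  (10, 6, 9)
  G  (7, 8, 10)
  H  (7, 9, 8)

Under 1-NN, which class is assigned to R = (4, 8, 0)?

Since √ is increasing, it suffices to compare squared distances:
|RA|² = 1 + 9 + 4 = 14
|RB|² = 0 + 1 + 25 = 26
|RC|² = 36 + 16 + 36 = 88
|RD|² = 9 + 25 + 4 = 38
|RE|² = 4 + 4 + 81 = 89
|RF|² = 36 + 4 + 81 = 121
|RG|² = 9 + 0 + 100 = 109
|RH|² = 9 + 1 + 64 = 74
A is nearest.

A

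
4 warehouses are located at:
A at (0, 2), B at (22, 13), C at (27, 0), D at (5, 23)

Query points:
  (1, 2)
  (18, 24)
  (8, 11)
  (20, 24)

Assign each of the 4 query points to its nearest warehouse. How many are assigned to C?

0

(1, 2) — d² to each: A:1, B:562, C:680, D:457 → nearest is A
(18, 24) — d² to each: A:808, B:137, C:657, D:170 → nearest is B
(8, 11) — d² to each: A:145, B:200, C:482, D:153 → nearest is A
(20, 24) — d² to each: A:884, B:125, C:625, D:226 → nearest is B
0 of the 4 points have C as nearest.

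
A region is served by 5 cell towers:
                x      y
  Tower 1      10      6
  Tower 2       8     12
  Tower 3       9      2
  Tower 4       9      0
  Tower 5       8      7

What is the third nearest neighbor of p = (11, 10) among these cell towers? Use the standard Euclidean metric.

Compare squared distances (the ordering matches that of the actual distances):
d²(p, Tower 1) = 1 + 16 = 17
d²(p, Tower 2) = 9 + 4 = 13
d²(p, Tower 3) = 4 + 64 = 68
d²(p, Tower 4) = 4 + 100 = 104
d²(p, Tower 5) = 9 + 9 = 18
Sorted ascending: Tower 2, Tower 1, Tower 5, Tower 3, … — the third-nearest is Tower 5.

Tower 5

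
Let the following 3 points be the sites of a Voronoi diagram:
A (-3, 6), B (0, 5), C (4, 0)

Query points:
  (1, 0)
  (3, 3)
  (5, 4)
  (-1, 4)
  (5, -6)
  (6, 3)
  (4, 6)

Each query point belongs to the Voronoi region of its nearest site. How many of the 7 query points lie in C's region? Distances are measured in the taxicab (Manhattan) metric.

5

(1, 0) — d to each: A:10, B:6, C:3 → nearest is C
(3, 3) — d to each: A:9, B:5, C:4 → nearest is C
(5, 4) — d to each: A:10, B:6, C:5 → nearest is C
(-1, 4) — d to each: A:4, B:2, C:9 → nearest is B
(5, -6) — d to each: A:20, B:16, C:7 → nearest is C
(6, 3) — d to each: A:12, B:8, C:5 → nearest is C
(4, 6) — d to each: A:7, B:5, C:6 → nearest is B
5 of the 7 points have C as nearest.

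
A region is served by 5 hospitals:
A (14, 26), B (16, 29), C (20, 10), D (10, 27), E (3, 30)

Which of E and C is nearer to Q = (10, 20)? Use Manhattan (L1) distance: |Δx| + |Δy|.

E

d(Q,E) = |10−3| + |20−30| = 7 + 10 = 17
d(Q,C) = |10−20| + |20−10| = 10 + 10 = 20
17 < 20, so E is closer.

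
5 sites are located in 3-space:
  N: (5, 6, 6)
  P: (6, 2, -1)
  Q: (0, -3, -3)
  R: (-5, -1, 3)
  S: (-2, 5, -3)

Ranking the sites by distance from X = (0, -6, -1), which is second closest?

Squared Euclidean distances:
|XN|² = (0−5)² + (-6−6)² + (-1−6)² = 25 + 144 + 49 = 218
|XP|² = (0−6)² + (-6−2)² + (-1−(-1))² = 36 + 64 + 0 = 100
|XQ|² = (0−0)² + (-6−(-3))² + (-1−(-3))² = 0 + 9 + 4 = 13
|XR|² = (0−(-5))² + (-6−(-1))² + (-1−3)² = 25 + 25 + 16 = 66
|XS|² = (0−(-2))² + (-6−5)² + (-1−(-3))² = 4 + 121 + 4 = 129
Sorted ascending: Q, R, P, … — the second-nearest is R.

R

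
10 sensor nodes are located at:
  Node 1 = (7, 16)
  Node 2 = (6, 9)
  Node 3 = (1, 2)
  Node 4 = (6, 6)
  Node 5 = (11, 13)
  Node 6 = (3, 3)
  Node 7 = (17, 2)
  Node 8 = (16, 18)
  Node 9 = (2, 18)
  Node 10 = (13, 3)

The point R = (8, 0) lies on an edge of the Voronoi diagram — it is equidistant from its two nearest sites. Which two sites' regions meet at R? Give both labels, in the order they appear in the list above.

Squared distances from R to each site:
d²(R, Node 1) = (8−7)² + (0−16)² = 1 + 256 = 257
d²(R, Node 2) = (8−6)² + (0−9)² = 4 + 81 = 85
d²(R, Node 3) = (8−1)² + (0−2)² = 49 + 4 = 53
d²(R, Node 4) = (8−6)² + (0−6)² = 4 + 36 = 40
d²(R, Node 5) = (8−11)² + (0−13)² = 9 + 169 = 178
d²(R, Node 6) = (8−3)² + (0−3)² = 25 + 9 = 34
d²(R, Node 7) = (8−17)² + (0−2)² = 81 + 4 = 85
d²(R, Node 8) = (8−16)² + (0−18)² = 64 + 324 = 388
d²(R, Node 9) = (8−2)² + (0−18)² = 36 + 324 = 360
d²(R, Node 10) = (8−13)² + (0−3)² = 25 + 9 = 34
R is equidistant from Node 6 and Node 10 (both at squared distance 34), and every other site is strictly farther — so R lies on the Node 6–Node 10 Voronoi edge.

Node 6 and Node 10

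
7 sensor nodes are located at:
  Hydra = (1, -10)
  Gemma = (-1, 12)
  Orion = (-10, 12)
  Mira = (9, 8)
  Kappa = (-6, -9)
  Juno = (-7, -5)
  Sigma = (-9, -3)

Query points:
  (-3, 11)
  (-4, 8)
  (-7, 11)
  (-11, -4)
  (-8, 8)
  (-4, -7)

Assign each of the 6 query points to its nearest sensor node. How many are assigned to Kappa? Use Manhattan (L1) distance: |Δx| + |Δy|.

1

(-3, 11) — d to each: Hydra:25, Gemma:3, Orion:8, Mira:15, Kappa:23, Juno:20, Sigma:20 → nearest is Gemma
(-4, 8) — d to each: Hydra:23, Gemma:7, Orion:10, Mira:13, Kappa:19, Juno:16, Sigma:16 → nearest is Gemma
(-7, 11) — d to each: Hydra:29, Gemma:7, Orion:4, Mira:19, Kappa:21, Juno:16, Sigma:16 → nearest is Orion
(-11, -4) — d to each: Hydra:18, Gemma:26, Orion:17, Mira:32, Kappa:10, Juno:5, Sigma:3 → nearest is Sigma
(-8, 8) — d to each: Hydra:27, Gemma:11, Orion:6, Mira:17, Kappa:19, Juno:14, Sigma:12 → nearest is Orion
(-4, -7) — d to each: Hydra:8, Gemma:22, Orion:25, Mira:28, Kappa:4, Juno:5, Sigma:9 → nearest is Kappa
1 of the 6 points has Kappa as nearest.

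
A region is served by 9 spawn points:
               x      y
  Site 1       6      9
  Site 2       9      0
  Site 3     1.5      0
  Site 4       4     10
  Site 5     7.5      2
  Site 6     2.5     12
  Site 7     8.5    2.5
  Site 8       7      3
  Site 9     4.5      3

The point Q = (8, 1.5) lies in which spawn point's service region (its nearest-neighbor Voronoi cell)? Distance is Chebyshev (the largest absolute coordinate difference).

Site 5

d(Q, Site 1) = max(2, 7.5) = 7.5
d(Q, Site 2) = max(1, 1.5) = 1.5
d(Q, Site 3) = max(6.5, 1.5) = 6.5
d(Q, Site 4) = max(4, 8.5) = 8.5
d(Q, Site 5) = max(0.5, 0.5) = 0.5
d(Q, Site 6) = max(5.5, 10.5) = 10.5
d(Q, Site 7) = max(0.5, 1) = 1
d(Q, Site 8) = max(1, 1.5) = 1.5
d(Q, Site 9) = max(3.5, 1.5) = 3.5
Minimum is at Site 5.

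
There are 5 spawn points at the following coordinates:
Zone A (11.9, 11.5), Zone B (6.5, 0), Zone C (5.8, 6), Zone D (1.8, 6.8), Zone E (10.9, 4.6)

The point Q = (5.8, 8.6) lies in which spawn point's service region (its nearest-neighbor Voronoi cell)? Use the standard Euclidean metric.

Compare squared distances (the ordering matches that of the actual distances):
d²(Q, Zone A) = 37.21 + 8.41 = 45.62
d²(Q, Zone B) = 0.49 + 73.96 = 74.45
d²(Q, Zone C) = 0 + 6.76 = 6.76
d²(Q, Zone D) = 16 + 3.24 = 19.24
d²(Q, Zone E) = 26.01 + 16 = 42.01
The smallest is to Zone C, so Q lies in the Voronoi region of Zone C.

Zone C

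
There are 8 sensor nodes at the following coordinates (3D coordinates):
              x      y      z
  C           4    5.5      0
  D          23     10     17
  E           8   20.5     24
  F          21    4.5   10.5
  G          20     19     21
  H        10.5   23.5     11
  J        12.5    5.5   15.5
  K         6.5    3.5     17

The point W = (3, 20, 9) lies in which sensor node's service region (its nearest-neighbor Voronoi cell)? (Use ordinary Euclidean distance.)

H

Since √ is increasing, it suffices to compare squared distances:
|WC|² = 1 + 210.25 + 81 = 292.25
|WD|² = 400 + 100 + 64 = 564
|WE|² = 25 + 0.25 + 225 = 250.25
|WF|² = 324 + 240.25 + 2.25 = 566.5
|WG|² = 289 + 1 + 144 = 434
|WH|² = 56.25 + 12.25 + 4 = 72.5
|WJ|² = 90.25 + 210.25 + 42.25 = 342.75
|WK|² = 12.25 + 272.25 + 64 = 348.5
Minimum is at H.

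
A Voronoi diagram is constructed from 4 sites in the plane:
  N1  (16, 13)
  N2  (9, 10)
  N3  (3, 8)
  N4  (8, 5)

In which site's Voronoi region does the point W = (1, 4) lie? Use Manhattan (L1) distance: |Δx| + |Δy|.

d(W,N1) = |1−16| + |4−13| = 15 + 9 = 24
d(W,N2) = |1−9| + |4−10| = 8 + 6 = 14
d(W,N3) = |1−3| + |4−8| = 2 + 4 = 6
d(W,N4) = |1−8| + |4−5| = 7 + 1 = 8
The smallest is to N3, so W lies in the Voronoi region of N3.

N3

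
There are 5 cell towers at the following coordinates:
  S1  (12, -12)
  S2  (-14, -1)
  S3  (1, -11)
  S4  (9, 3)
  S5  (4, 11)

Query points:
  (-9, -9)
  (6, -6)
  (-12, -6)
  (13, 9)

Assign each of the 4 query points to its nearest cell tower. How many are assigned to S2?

(-9, -9) — d² to each: S1:450, S2:89, S3:104, S4:468, S5:569 → nearest is S2
(6, -6) — d² to each: S1:72, S2:425, S3:50, S4:90, S5:293 → nearest is S3
(-12, -6) — d² to each: S1:612, S2:29, S3:194, S4:522, S5:545 → nearest is S2
(13, 9) — d² to each: S1:442, S2:829, S3:544, S4:52, S5:85 → nearest is S4
2 of the 4 points have S2 as nearest.

2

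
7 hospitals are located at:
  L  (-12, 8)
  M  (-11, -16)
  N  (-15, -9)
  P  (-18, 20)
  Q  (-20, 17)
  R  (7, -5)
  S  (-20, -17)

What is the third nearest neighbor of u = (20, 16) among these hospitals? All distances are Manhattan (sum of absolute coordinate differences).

Q

d(u,L) = |20−(-12)| + |16−8| = 32 + 8 = 40
d(u,M) = |20−(-11)| + |16−(-16)| = 31 + 32 = 63
d(u,N) = |20−(-15)| + |16−(-9)| = 35 + 25 = 60
d(u,P) = |20−(-18)| + |16−20| = 38 + 4 = 42
d(u,Q) = |20−(-20)| + |16−17| = 40 + 1 = 41
d(u,R) = |20−7| + |16−(-5)| = 13 + 21 = 34
d(u,S) = |20−(-20)| + |16−(-17)| = 40 + 33 = 73
Sorted ascending: R, L, Q, P, … — the third-nearest is Q.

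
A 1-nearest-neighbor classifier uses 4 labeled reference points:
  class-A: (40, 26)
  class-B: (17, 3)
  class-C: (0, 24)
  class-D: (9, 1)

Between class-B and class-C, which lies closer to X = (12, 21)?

Compare squared distances:
d²(X, class-B) = (12−17)² + (21−3)² = 25 + 324 = 349
d²(X, class-C) = (12−0)² + (21−24)² = 144 + 9 = 153
349 > 153, so class-C is closer.

class-C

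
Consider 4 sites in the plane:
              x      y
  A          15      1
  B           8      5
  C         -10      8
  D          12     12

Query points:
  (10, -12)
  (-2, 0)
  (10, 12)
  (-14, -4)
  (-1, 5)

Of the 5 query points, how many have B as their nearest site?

2

(10, -12) — d² to each: A:194, B:293, C:800, D:580 → nearest is A
(-2, 0) — d² to each: A:290, B:125, C:128, D:340 → nearest is B
(10, 12) — d² to each: A:146, B:53, C:416, D:4 → nearest is D
(-14, -4) — d² to each: A:866, B:565, C:160, D:932 → nearest is C
(-1, 5) — d² to each: A:272, B:81, C:90, D:218 → nearest is B
2 of the 5 points have B as nearest.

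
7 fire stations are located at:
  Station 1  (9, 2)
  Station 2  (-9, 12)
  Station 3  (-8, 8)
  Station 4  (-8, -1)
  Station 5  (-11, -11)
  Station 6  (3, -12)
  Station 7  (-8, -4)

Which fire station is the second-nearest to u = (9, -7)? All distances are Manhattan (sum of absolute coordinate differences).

d(u, Station 1) = |9−9| + |-7−2| = 0 + 9 = 9
d(u, Station 2) = |9−(-9)| + |-7−12| = 18 + 19 = 37
d(u, Station 3) = |9−(-8)| + |-7−8| = 17 + 15 = 32
d(u, Station 4) = |9−(-8)| + |-7−(-1)| = 17 + 6 = 23
d(u, Station 5) = |9−(-11)| + |-7−(-11)| = 20 + 4 = 24
d(u, Station 6) = |9−3| + |-7−(-12)| = 6 + 5 = 11
d(u, Station 7) = |9−(-8)| + |-7−(-4)| = 17 + 3 = 20
Sorted ascending: Station 1, Station 6, Station 7, … — the second-nearest is Station 6.

Station 6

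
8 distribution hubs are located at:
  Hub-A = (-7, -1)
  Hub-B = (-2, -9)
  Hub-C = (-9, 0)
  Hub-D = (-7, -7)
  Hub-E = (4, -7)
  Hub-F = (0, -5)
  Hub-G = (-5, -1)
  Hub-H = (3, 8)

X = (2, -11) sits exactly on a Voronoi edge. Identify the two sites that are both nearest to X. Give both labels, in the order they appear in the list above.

Hub-B and Hub-E

Squared distances from X to each site:
d²(X, Hub-A) = (2−(-7))² + (-11−(-1))² = 81 + 100 = 181
d²(X, Hub-B) = (2−(-2))² + (-11−(-9))² = 16 + 4 = 20
d²(X, Hub-C) = (2−(-9))² + (-11−0)² = 121 + 121 = 242
d²(X, Hub-D) = (2−(-7))² + (-11−(-7))² = 81 + 16 = 97
d²(X, Hub-E) = (2−4)² + (-11−(-7))² = 4 + 16 = 20
d²(X, Hub-F) = (2−0)² + (-11−(-5))² = 4 + 36 = 40
d²(X, Hub-G) = (2−(-5))² + (-11−(-1))² = 49 + 100 = 149
d²(X, Hub-H) = (2−3)² + (-11−8)² = 1 + 361 = 362
X is equidistant from Hub-B and Hub-E (both at squared distance 20), and every other site is strictly farther — so X lies on the Hub-B–Hub-E Voronoi edge.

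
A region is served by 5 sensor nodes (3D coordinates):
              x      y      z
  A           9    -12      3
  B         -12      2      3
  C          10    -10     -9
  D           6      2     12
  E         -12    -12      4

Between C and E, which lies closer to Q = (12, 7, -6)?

C

Compare squared distances:
|QC|² = (12−10)² + (7−(-10))² + (-6−(-9))² = 4 + 289 + 9 = 302
|QE|² = (12−(-12))² + (7−(-12))² + (-6−4)² = 576 + 361 + 100 = 1037
302 < 1037, so C is closer.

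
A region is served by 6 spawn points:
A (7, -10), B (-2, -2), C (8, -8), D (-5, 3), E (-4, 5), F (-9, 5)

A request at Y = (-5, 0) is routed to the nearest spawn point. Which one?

Compare squared distances (the ordering matches that of the actual distances):
|YA|² = (-5−7)² + (0−(-10))² = 144 + 100 = 244
|YB|² = (-5−(-2))² + (0−(-2))² = 9 + 4 = 13
|YC|² = (-5−8)² + (0−(-8))² = 169 + 64 = 233
|YD|² = (-5−(-5))² + (0−3)² = 0 + 9 = 9
|YE|² = (-5−(-4))² + (0−5)² = 1 + 25 = 26
|YF|² = (-5−(-9))² + (0−5)² = 16 + 25 = 41
D is nearest.

D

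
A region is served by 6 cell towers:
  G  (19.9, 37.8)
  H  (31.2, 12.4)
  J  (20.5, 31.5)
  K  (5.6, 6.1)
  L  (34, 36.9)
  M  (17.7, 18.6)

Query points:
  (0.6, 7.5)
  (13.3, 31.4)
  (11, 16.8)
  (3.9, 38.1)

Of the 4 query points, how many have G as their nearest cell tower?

1

(0.6, 7.5) — d² to each: G:1290.58, H:960.37, J:972.01, K:26.96, L:1979.92, M:415.62 → nearest is K
(13.3, 31.4) — d² to each: G:84.52, H:681.41, J:51.85, K:699.38, L:458.74, M:183.2 → nearest is J
(11, 16.8) — d² to each: G:520.21, H:427.4, J:306.34, K:143.65, L:933.01, M:48.13 → nearest is M
(3.9, 38.1) — d² to each: G:256.09, H:1405.78, J:319.12, K:1026.89, L:907.45, M:570.69 → nearest is G
1 of the 4 points has G as nearest.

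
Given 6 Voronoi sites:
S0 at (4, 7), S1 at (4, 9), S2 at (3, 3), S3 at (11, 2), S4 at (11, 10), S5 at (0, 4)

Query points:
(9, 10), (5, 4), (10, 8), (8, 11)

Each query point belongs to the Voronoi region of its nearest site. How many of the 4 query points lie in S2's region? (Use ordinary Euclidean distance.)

1

(9, 10) — d² to each: S0:34, S1:26, S2:85, S3:68, S4:4, S5:117 → nearest is S4
(5, 4) — d² to each: S0:10, S1:26, S2:5, S3:40, S4:72, S5:25 → nearest is S2
(10, 8) — d² to each: S0:37, S1:37, S2:74, S3:37, S4:5, S5:116 → nearest is S4
(8, 11) — d² to each: S0:32, S1:20, S2:89, S3:90, S4:10, S5:113 → nearest is S4
1 of the 4 points has S2 as nearest.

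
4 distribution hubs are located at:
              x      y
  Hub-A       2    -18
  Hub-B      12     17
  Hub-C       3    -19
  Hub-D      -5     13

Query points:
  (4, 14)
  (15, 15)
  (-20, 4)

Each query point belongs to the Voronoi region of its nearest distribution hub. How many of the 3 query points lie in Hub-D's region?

(4, 14) — d² to each: Hub-A:1028, Hub-B:73, Hub-C:1090, Hub-D:82 → nearest is Hub-B
(15, 15) — d² to each: Hub-A:1258, Hub-B:13, Hub-C:1300, Hub-D:404 → nearest is Hub-B
(-20, 4) — d² to each: Hub-A:968, Hub-B:1193, Hub-C:1058, Hub-D:306 → nearest is Hub-D
1 of the 3 points has Hub-D as nearest.

1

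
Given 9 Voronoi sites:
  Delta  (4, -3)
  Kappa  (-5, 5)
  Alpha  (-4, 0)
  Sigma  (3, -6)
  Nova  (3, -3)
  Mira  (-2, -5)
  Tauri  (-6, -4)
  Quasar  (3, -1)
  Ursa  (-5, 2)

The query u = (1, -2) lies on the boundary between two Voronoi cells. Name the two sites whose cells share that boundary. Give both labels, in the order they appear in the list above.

Squared distances from u to each site:
d²(u, Delta) = (1−4)² + (-2−(-3))² = 9 + 1 = 10
d²(u, Kappa) = (1−(-5))² + (-2−5)² = 36 + 49 = 85
d²(u, Alpha) = (1−(-4))² + (-2−0)² = 25 + 4 = 29
d²(u, Sigma) = (1−3)² + (-2−(-6))² = 4 + 16 = 20
d²(u, Nova) = (1−3)² + (-2−(-3))² = 4 + 1 = 5
d²(u, Mira) = (1−(-2))² + (-2−(-5))² = 9 + 9 = 18
d²(u, Tauri) = (1−(-6))² + (-2−(-4))² = 49 + 4 = 53
d²(u, Quasar) = (1−3)² + (-2−(-1))² = 4 + 1 = 5
d²(u, Ursa) = (1−(-5))² + (-2−2)² = 36 + 16 = 52
u is equidistant from Nova and Quasar (both at squared distance 5), and every other site is strictly farther — so u lies on the Nova–Quasar Voronoi edge.

Nova and Quasar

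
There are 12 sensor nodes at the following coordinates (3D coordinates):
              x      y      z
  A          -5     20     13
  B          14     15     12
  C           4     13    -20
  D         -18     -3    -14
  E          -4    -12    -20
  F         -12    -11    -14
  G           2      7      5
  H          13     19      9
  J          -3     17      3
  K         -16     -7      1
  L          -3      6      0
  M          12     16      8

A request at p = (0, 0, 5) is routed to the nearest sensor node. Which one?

G

Compare squared distances (the ordering matches that of the actual distances):
|pA|² = 25 + 400 + 64 = 489
|pB|² = 196 + 225 + 49 = 470
|pC|² = 16 + 169 + 625 = 810
|pD|² = 324 + 9 + 361 = 694
|pE|² = 16 + 144 + 625 = 785
|pF|² = 144 + 121 + 361 = 626
|pG|² = 4 + 49 + 0 = 53
|pH|² = 169 + 361 + 16 = 546
|pJ|² = 9 + 289 + 4 = 302
|pK|² = 256 + 49 + 16 = 321
|pL|² = 9 + 36 + 25 = 70
|pM|² = 144 + 256 + 9 = 409
The smallest is to G, so p lies in the Voronoi region of G.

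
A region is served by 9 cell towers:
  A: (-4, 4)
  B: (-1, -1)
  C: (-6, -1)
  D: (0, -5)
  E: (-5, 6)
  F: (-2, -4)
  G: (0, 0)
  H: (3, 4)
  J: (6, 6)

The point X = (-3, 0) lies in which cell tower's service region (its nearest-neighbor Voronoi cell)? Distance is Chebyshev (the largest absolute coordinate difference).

d(X,A) = max(1, 4) = 4
d(X,B) = max(2, 1) = 2
d(X,C) = max(3, 1) = 3
d(X,D) = max(3, 5) = 5
d(X,E) = max(2, 6) = 6
d(X,F) = max(1, 4) = 4
d(X,G) = max(3, 0) = 3
d(X,H) = max(6, 4) = 6
d(X,J) = max(9, 6) = 9
Minimum is at B.

B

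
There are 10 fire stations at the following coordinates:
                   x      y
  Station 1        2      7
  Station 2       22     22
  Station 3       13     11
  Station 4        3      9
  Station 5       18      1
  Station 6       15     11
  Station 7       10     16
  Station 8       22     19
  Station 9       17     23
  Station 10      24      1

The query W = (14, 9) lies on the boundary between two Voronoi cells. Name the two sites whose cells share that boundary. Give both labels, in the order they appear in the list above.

Station 3 and Station 6

Squared distances from W to each site:
d²(W, Station 1) = 144 + 4 = 148
d²(W, Station 2) = 64 + 169 = 233
d²(W, Station 3) = 1 + 4 = 5
d²(W, Station 4) = 121 + 0 = 121
d²(W, Station 5) = 16 + 64 = 80
d²(W, Station 6) = 1 + 4 = 5
d²(W, Station 7) = 16 + 49 = 65
d²(W, Station 8) = 64 + 100 = 164
d²(W, Station 9) = 9 + 196 = 205
d²(W, Station 10) = 100 + 64 = 164
W is equidistant from Station 3 and Station 6 (both at squared distance 5), and every other site is strictly farther — so W lies on the Station 3–Station 6 Voronoi edge.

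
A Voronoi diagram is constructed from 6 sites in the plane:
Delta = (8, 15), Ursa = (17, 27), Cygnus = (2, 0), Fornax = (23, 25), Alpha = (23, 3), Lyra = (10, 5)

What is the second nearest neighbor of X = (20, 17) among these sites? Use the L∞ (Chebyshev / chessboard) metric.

Ursa

d(X, Delta) = max(12, 2) = 12
d(X, Ursa) = max(3, 10) = 10
d(X, Cygnus) = max(18, 17) = 18
d(X, Fornax) = max(3, 8) = 8
d(X, Alpha) = max(3, 14) = 14
d(X, Lyra) = max(10, 12) = 12
Sorted ascending: Fornax, Ursa, Delta, … — the second-nearest is Ursa.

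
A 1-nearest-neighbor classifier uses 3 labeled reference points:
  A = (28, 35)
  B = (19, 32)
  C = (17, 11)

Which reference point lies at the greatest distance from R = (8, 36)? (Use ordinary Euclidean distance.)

C

Compare squared distances (the ordering matches that of the actual distances):
|RA|² = 400 + 1 = 401
|RB|² = 121 + 16 = 137
|RC|² = 81 + 625 = 706
The largest is to C.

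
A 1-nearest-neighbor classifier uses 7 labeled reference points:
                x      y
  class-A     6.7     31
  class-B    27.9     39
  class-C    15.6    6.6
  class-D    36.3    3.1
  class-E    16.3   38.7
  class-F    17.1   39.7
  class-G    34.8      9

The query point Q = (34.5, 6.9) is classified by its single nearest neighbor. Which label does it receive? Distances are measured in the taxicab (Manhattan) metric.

d(Q, class-A) = |34.5−6.7| + |6.9−31| = 27.8 + 24.1 = 51.9
d(Q, class-B) = |34.5−27.9| + |6.9−39| = 6.6 + 32.1 = 38.7
d(Q, class-C) = |34.5−15.6| + |6.9−6.6| = 18.9 + 0.3 = 19.2
d(Q, class-D) = |34.5−36.3| + |6.9−3.1| = 1.8 + 3.8 = 5.6
d(Q, class-E) = |34.5−16.3| + |6.9−38.7| = 18.2 + 31.8 = 50
d(Q, class-F) = |34.5−17.1| + |6.9−39.7| = 17.4 + 32.8 = 50.2
d(Q, class-G) = |34.5−34.8| + |6.9−9| = 0.3 + 2.1 = 2.4
Minimum is at class-G.

class-G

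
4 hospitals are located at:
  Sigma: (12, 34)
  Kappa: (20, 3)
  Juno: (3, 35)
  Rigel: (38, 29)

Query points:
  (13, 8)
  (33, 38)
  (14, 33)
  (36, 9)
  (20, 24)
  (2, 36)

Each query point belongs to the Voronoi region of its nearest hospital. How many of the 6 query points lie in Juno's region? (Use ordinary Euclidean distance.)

(13, 8) — d² to each: Sigma:677, Kappa:74, Juno:829, Rigel:1066 → nearest is Kappa
(33, 38) — d² to each: Sigma:457, Kappa:1394, Juno:909, Rigel:106 → nearest is Rigel
(14, 33) — d² to each: Sigma:5, Kappa:936, Juno:125, Rigel:592 → nearest is Sigma
(36, 9) — d² to each: Sigma:1201, Kappa:292, Juno:1765, Rigel:404 → nearest is Kappa
(20, 24) — d² to each: Sigma:164, Kappa:441, Juno:410, Rigel:349 → nearest is Sigma
(2, 36) — d² to each: Sigma:104, Kappa:1413, Juno:2, Rigel:1345 → nearest is Juno
1 of the 6 points has Juno as nearest.

1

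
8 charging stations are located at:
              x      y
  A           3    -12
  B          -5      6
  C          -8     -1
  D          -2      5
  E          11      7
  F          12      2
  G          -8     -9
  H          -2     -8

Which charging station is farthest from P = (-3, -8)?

Compare squared distances (the ordering matches that of the actual distances):
|PA|² = (-3−3)² + (-8−(-12))² = 36 + 16 = 52
|PB|² = (-3−(-5))² + (-8−6)² = 4 + 196 = 200
|PC|² = (-3−(-8))² + (-8−(-1))² = 25 + 49 = 74
|PD|² = (-3−(-2))² + (-8−5)² = 1 + 169 = 170
|PE|² = (-3−11)² + (-8−7)² = 196 + 225 = 421
|PF|² = (-3−12)² + (-8−2)² = 225 + 100 = 325
|PG|² = (-3−(-8))² + (-8−(-9))² = 25 + 1 = 26
|PH|² = (-3−(-2))² + (-8−(-8))² = 1 + 0 = 1
The largest is to E.

E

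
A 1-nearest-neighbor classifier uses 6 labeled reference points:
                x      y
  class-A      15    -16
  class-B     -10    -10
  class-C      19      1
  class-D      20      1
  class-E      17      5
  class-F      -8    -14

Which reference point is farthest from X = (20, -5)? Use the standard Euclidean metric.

Compare squared distances (the ordering matches that of the actual distances):
d²(X, class-A) = (20−15)² + (-5−(-16))² = 25 + 121 = 146
d²(X, class-B) = (20−(-10))² + (-5−(-10))² = 900 + 25 = 925
d²(X, class-C) = (20−19)² + (-5−1)² = 1 + 36 = 37
d²(X, class-D) = (20−20)² + (-5−1)² = 0 + 36 = 36
d²(X, class-E) = (20−17)² + (-5−5)² = 9 + 100 = 109
d²(X, class-F) = (20−(-8))² + (-5−(-14))² = 784 + 81 = 865
The largest is to class-B.

class-B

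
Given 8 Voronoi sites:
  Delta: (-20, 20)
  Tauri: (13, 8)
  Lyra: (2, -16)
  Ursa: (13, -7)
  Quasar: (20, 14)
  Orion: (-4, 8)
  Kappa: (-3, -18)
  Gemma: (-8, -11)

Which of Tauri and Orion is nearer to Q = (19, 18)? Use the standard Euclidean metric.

Tauri

Compare squared distances:
d²(Q, Tauri) = (19−13)² + (18−8)² = 36 + 100 = 136
d²(Q, Orion) = (19−(-4))² + (18−8)² = 529 + 100 = 629
136 < 629, so Tauri is closer.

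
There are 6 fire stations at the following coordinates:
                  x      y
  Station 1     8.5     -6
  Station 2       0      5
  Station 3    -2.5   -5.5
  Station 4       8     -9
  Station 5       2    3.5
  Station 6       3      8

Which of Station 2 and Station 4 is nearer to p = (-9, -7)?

Compare squared distances:
d²(p, Station 2) = (-9−0)² + (-7−5)² = 81 + 144 = 225
d²(p, Station 4) = (-9−8)² + (-7−(-9))² = 289 + 4 = 293
225 < 293, so Station 2 is closer.

Station 2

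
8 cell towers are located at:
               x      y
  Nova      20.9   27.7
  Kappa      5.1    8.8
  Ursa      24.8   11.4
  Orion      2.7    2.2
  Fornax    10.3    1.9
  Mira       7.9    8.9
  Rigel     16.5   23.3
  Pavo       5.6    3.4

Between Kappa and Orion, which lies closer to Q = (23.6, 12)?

Kappa

Compare squared distances:
d²(Q, Kappa) = (23.6−5.1)² + (12−8.8)² = 342.25 + 10.24 = 352.49
d²(Q, Orion) = (23.6−2.7)² + (12−2.2)² = 436.81 + 96.04 = 532.85
352.49 < 532.85, so Kappa is closer.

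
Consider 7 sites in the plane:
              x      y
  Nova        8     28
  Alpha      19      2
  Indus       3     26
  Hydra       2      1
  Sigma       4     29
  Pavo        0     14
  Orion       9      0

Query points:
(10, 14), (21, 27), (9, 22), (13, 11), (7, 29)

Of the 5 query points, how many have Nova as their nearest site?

3

(10, 14) — d² to each: Nova:200, Alpha:225, Indus:193, Hydra:233, Sigma:261, Pavo:100, Orion:197 → nearest is Pavo
(21, 27) — d² to each: Nova:170, Alpha:629, Indus:325, Hydra:1037, Sigma:293, Pavo:610, Orion:873 → nearest is Nova
(9, 22) — d² to each: Nova:37, Alpha:500, Indus:52, Hydra:490, Sigma:74, Pavo:145, Orion:484 → nearest is Nova
(13, 11) — d² to each: Nova:314, Alpha:117, Indus:325, Hydra:221, Sigma:405, Pavo:178, Orion:137 → nearest is Alpha
(7, 29) — d² to each: Nova:2, Alpha:873, Indus:25, Hydra:809, Sigma:9, Pavo:274, Orion:845 → nearest is Nova
3 of the 5 points have Nova as nearest.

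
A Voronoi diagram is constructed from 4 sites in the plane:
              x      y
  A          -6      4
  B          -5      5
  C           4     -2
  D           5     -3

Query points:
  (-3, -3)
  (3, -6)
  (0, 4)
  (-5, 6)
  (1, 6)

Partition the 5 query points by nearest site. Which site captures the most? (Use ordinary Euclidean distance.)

B

(-3, -3) — d² to each: A:58, B:68, C:50, D:64 → nearest is C
(3, -6) — d² to each: A:181, B:185, C:17, D:13 → nearest is D
(0, 4) — d² to each: A:36, B:26, C:52, D:74 → nearest is B
(-5, 6) — d² to each: A:5, B:1, C:145, D:181 → nearest is B
(1, 6) — d² to each: A:53, B:37, C:73, D:97 → nearest is B
Tally — B:3, C:1, D:1. B captures the most (3).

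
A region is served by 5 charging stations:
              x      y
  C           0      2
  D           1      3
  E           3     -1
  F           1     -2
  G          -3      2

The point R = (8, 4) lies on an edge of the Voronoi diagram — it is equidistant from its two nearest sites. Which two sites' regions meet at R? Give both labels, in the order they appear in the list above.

D and E

Squared distances from R to each site:
|RC|² = (8−0)² + (4−2)² = 64 + 4 = 68
|RD|² = (8−1)² + (4−3)² = 49 + 1 = 50
|RE|² = (8−3)² + (4−(-1))² = 25 + 25 = 50
|RF|² = (8−1)² + (4−(-2))² = 49 + 36 = 85
|RG|² = (8−(-3))² + (4−2)² = 121 + 4 = 125
R is equidistant from D and E (both at squared distance 50), and every other site is strictly farther — so R lies on the D–E Voronoi edge.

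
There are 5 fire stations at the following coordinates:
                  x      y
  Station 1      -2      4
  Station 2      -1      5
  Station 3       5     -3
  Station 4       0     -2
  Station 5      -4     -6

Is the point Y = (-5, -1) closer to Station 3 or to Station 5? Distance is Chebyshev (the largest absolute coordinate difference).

d(Y, Station 3) = max(10, 2) = 10
d(Y, Station 5) = max(1, 5) = 5
10 > 5, so Station 5 is closer.

Station 5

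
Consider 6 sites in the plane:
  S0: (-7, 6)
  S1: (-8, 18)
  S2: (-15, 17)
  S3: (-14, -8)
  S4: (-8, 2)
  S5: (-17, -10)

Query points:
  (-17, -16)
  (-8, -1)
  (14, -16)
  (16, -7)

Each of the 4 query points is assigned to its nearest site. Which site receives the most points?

S4

(-17, -16) — d² to each: S0:584, S1:1237, S2:1093, S3:73, S4:405, S5:36 → nearest is S5
(-8, -1) — d² to each: S0:50, S1:361, S2:373, S3:85, S4:9, S5:162 → nearest is S4
(14, -16) — d² to each: S0:925, S1:1640, S2:1930, S3:848, S4:808, S5:997 → nearest is S4
(16, -7) — d² to each: S0:698, S1:1201, S2:1537, S3:901, S4:657, S5:1098 → nearest is S4
Tally — S4:3, S5:1. S4 captures the most (3).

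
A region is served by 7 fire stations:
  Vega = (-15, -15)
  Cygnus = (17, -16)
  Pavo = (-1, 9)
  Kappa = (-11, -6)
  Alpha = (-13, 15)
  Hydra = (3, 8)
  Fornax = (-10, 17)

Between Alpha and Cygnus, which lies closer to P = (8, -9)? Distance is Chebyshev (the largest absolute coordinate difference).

d(P, Alpha) = max(21, 24) = 24
d(P, Cygnus) = max(9, 7) = 9
24 > 9, so Cygnus is closer.

Cygnus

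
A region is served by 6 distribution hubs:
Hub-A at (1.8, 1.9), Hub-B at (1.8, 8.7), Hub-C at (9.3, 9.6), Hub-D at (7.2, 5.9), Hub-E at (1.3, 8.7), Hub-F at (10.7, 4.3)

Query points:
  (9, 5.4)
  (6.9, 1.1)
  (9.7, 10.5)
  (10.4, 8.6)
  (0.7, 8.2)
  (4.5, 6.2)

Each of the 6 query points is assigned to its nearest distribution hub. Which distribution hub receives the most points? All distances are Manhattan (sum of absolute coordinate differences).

(9, 5.4) — d to each: Hub-A:10.7, Hub-B:10.5, Hub-C:4.5, Hub-D:2.3, Hub-E:11, Hub-F:2.8 → nearest is Hub-D
(6.9, 1.1) — d to each: Hub-A:5.9, Hub-B:12.7, Hub-C:10.9, Hub-D:5.1, Hub-E:13.2, Hub-F:7 → nearest is Hub-D
(9.7, 10.5) — d to each: Hub-A:16.5, Hub-B:9.7, Hub-C:1.3, Hub-D:7.1, Hub-E:10.2, Hub-F:7.2 → nearest is Hub-C
(10.4, 8.6) — d to each: Hub-A:15.3, Hub-B:8.7, Hub-C:2.1, Hub-D:5.9, Hub-E:9.2, Hub-F:4.6 → nearest is Hub-C
(0.7, 8.2) — d to each: Hub-A:7.4, Hub-B:1.6, Hub-C:10, Hub-D:8.8, Hub-E:1.1, Hub-F:13.9 → nearest is Hub-E
(4.5, 6.2) — d to each: Hub-A:7, Hub-B:5.2, Hub-C:8.2, Hub-D:3, Hub-E:5.7, Hub-F:8.1 → nearest is Hub-D
Tally — Hub-C:2, Hub-D:3, Hub-E:1. Hub-D captures the most (3).

Hub-D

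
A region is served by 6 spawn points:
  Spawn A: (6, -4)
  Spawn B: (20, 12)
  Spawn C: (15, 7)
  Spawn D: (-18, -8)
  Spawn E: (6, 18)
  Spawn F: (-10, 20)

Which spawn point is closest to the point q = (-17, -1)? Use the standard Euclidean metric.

Spawn D

Compare squared distances (the ordering matches that of the actual distances):
d²(q, Spawn A) = (-17−6)² + (-1−(-4))² = 529 + 9 = 538
d²(q, Spawn B) = (-17−20)² + (-1−12)² = 1369 + 169 = 1538
d²(q, Spawn C) = (-17−15)² + (-1−7)² = 1024 + 64 = 1088
d²(q, Spawn D) = (-17−(-18))² + (-1−(-8))² = 1 + 49 = 50
d²(q, Spawn E) = (-17−6)² + (-1−18)² = 529 + 361 = 890
d²(q, Spawn F) = (-17−(-10))² + (-1−20)² = 49 + 441 = 490
Spawn D is nearest.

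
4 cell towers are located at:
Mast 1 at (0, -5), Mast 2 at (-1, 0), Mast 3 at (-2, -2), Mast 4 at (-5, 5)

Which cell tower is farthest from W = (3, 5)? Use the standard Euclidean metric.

Mast 1

Squared Euclidean distances:
d²(W, Mast 1) = (3−0)² + (5−(-5))² = 9 + 100 = 109
d²(W, Mast 2) = (3−(-1))² + (5−0)² = 16 + 25 = 41
d²(W, Mast 3) = (3−(-2))² + (5−(-2))² = 25 + 49 = 74
d²(W, Mast 4) = (3−(-5))² + (5−5)² = 64 + 0 = 64
The largest is to Mast 1.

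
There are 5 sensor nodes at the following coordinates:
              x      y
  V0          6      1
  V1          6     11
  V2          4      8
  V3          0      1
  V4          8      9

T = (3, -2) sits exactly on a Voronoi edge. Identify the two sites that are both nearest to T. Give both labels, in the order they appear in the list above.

V0 and V3

Squared distances from T to each site:
|TV0|² = 9 + 9 = 18
|TV1|² = 9 + 169 = 178
|TV2|² = 1 + 100 = 101
|TV3|² = 9 + 9 = 18
|TV4|² = 25 + 121 = 146
T is equidistant from V0 and V3 (both at squared distance 18), and every other site is strictly farther — so T lies on the V0–V3 Voronoi edge.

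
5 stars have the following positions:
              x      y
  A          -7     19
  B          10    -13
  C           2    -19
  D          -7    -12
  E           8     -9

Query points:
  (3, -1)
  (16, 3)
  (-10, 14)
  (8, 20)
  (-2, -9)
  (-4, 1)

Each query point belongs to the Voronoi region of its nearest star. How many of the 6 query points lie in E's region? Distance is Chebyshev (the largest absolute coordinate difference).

3

(3, -1) — d to each: A:20, B:12, C:18, D:11, E:8 → nearest is E
(16, 3) — d to each: A:23, B:16, C:22, D:23, E:12 → nearest is E
(-10, 14) — d to each: A:5, B:27, C:33, D:26, E:23 → nearest is A
(8, 20) — d to each: A:15, B:33, C:39, D:32, E:29 → nearest is A
(-2, -9) — d to each: A:28, B:12, C:10, D:5, E:10 → nearest is D
(-4, 1) — d to each: A:18, B:14, C:20, D:13, E:12 → nearest is E
3 of the 6 points have E as nearest.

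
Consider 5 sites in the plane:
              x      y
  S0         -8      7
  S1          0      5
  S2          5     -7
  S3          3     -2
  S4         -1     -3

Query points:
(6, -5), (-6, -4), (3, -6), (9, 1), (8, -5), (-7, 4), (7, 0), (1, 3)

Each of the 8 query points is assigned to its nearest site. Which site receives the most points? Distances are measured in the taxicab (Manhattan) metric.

S2

(6, -5) — d to each: S0:26, S1:16, S2:3, S3:6, S4:9 → nearest is S2
(-6, -4) — d to each: S0:13, S1:15, S2:14, S3:11, S4:6 → nearest is S4
(3, -6) — d to each: S0:24, S1:14, S2:3, S3:4, S4:7 → nearest is S2
(9, 1) — d to each: S0:23, S1:13, S2:12, S3:9, S4:14 → nearest is S3
(8, -5) — d to each: S0:28, S1:18, S2:5, S3:8, S4:11 → nearest is S2
(-7, 4) — d to each: S0:4, S1:8, S2:23, S3:16, S4:13 → nearest is S0
(7, 0) — d to each: S0:22, S1:12, S2:9, S3:6, S4:11 → nearest is S3
(1, 3) — d to each: S0:13, S1:3, S2:14, S3:7, S4:8 → nearest is S1
Tally — S0:1, S1:1, S2:3, S3:2, S4:1. S2 captures the most (3).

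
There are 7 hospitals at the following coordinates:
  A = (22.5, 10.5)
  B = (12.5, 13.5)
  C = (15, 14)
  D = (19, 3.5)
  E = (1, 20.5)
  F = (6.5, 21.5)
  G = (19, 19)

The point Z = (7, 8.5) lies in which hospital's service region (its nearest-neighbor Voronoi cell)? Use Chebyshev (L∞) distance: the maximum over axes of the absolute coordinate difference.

B

d(Z,A) = max(15.5, 2) = 15.5
d(Z,B) = max(5.5, 5) = 5.5
d(Z,C) = max(8, 5.5) = 8
d(Z,D) = max(12, 5) = 12
d(Z,E) = max(6, 12) = 12
d(Z,F) = max(0.5, 13) = 13
d(Z,G) = max(12, 10.5) = 12
B is nearest.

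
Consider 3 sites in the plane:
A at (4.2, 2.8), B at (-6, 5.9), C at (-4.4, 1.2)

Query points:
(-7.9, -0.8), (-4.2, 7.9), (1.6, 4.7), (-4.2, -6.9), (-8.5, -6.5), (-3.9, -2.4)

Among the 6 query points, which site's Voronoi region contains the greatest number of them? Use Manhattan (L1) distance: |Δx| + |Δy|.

C

(-7.9, -0.8) — d to each: A:15.7, B:8.6, C:5.5 → nearest is C
(-4.2, 7.9) — d to each: A:13.5, B:3.8, C:6.9 → nearest is B
(1.6, 4.7) — d to each: A:4.5, B:8.8, C:9.5 → nearest is A
(-4.2, -6.9) — d to each: A:18.1, B:14.6, C:8.3 → nearest is C
(-8.5, -6.5) — d to each: A:22, B:14.9, C:11.8 → nearest is C
(-3.9, -2.4) — d to each: A:13.3, B:10.4, C:4.1 → nearest is C
Tally — A:1, B:1, C:4. C captures the most (4).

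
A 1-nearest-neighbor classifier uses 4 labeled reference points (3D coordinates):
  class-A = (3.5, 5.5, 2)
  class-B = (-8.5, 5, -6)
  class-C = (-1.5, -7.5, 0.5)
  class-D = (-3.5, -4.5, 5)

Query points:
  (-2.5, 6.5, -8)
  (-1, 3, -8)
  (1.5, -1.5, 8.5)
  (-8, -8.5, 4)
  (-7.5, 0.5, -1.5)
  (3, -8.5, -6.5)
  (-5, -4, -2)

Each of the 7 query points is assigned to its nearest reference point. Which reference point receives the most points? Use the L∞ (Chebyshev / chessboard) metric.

class-B

(-2.5, 6.5, -8) — d to each: class-A:10, class-B:6, class-C:14, class-D:13 → nearest is class-B
(-1, 3, -8) — d to each: class-A:10, class-B:7.5, class-C:10.5, class-D:13 → nearest is class-B
(1.5, -1.5, 8.5) — d to each: class-A:7, class-B:14.5, class-C:8, class-D:5 → nearest is class-D
(-8, -8.5, 4) — d to each: class-A:14, class-B:13.5, class-C:6.5, class-D:4.5 → nearest is class-D
(-7.5, 0.5, -1.5) — d to each: class-A:11, class-B:4.5, class-C:8, class-D:6.5 → nearest is class-B
(3, -8.5, -6.5) — d to each: class-A:14, class-B:13.5, class-C:7, class-D:11.5 → nearest is class-C
(-5, -4, -2) — d to each: class-A:9.5, class-B:9, class-C:3.5, class-D:7 → nearest is class-C
Tally — class-B:3, class-C:2, class-D:2. class-B captures the most (3).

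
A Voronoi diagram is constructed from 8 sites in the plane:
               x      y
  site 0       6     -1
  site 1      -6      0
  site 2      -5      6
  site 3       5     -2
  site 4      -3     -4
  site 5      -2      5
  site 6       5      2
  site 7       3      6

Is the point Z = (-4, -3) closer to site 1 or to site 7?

Compare squared distances:
d²(Z, site 1) = (-4−(-6))² + (-3−0)² = 4 + 9 = 13
d²(Z, site 7) = (-4−3)² + (-3−6)² = 49 + 81 = 130
13 < 130, so site 1 is closer.

site 1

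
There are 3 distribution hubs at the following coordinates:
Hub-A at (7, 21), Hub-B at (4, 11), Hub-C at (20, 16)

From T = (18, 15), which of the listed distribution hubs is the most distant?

Hub-B

Squared Euclidean distances:
d²(T, Hub-A) = (18−7)² + (15−21)² = 121 + 36 = 157
d²(T, Hub-B) = (18−4)² + (15−11)² = 196 + 16 = 212
d²(T, Hub-C) = (18−20)² + (15−16)² = 4 + 1 = 5
The largest is to Hub-B.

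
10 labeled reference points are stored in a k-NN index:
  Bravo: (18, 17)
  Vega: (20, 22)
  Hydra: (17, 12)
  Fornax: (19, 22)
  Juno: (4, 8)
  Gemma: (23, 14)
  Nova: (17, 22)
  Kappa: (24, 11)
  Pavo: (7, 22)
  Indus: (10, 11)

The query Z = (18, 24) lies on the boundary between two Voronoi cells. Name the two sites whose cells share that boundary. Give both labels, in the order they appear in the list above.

Fornax and Nova

Squared distances from Z to each site:
d²(Z, Bravo) = 0 + 49 = 49
d²(Z, Vega) = 4 + 4 = 8
d²(Z, Hydra) = 1 + 144 = 145
d²(Z, Fornax) = 1 + 4 = 5
d²(Z, Juno) = 196 + 256 = 452
d²(Z, Gemma) = 25 + 100 = 125
d²(Z, Nova) = 1 + 4 = 5
d²(Z, Kappa) = 36 + 169 = 205
d²(Z, Pavo) = 121 + 4 = 125
d²(Z, Indus) = 64 + 169 = 233
Z is equidistant from Fornax and Nova (both at squared distance 5), and every other site is strictly farther — so Z lies on the Fornax–Nova Voronoi edge.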